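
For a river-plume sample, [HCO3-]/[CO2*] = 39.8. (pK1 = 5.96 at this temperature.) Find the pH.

From K1 = [H⁺][HCO3-]/[CO2*]:  pH = pK1 + log₁₀([HCO3-]/[CO2*])
log₁₀(39.8) = +1.600
pH = 5.96 + (+1.600) = 7.56

pH = 7.56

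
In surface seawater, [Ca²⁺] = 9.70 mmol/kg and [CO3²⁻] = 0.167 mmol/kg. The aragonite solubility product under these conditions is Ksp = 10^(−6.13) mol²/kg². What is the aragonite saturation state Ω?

Ω = 2.19

Ksp = 10^(−6.13) = 7.413×10^-7
Ω = [Ca²⁺][CO3²⁻]/Ksp = (9.70×10^-3)(0.167×10^-3) / 7.413×10^-7 = 2.19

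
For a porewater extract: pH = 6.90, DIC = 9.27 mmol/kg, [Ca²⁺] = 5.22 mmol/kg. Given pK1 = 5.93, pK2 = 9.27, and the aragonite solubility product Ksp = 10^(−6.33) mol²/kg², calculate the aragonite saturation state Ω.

α₂ = 1 / (1 + [H⁺]/K2 + [H⁺]²/(K1K2)) = 1 / (1 + 10^+2.37 + 10^+1.40)
   = 1 / (1 + 234.42 + 25.119) = 1/260.54 = 0.003838
[CO3²⁻] = α₂ × DIC = 0.003838 × 9.27 = 0.03558 mmol/kg
Ksp = 10^(−6.33) = 4.677×10^-7
Ω = [Ca²⁺][CO3²⁻]/Ksp = (5.22×10^-3)(3.558×10^-5) / 4.677×10^-7 = 0.397

Ω = 0.397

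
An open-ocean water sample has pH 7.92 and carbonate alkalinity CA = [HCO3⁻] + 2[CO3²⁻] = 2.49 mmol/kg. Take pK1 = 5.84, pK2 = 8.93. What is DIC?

CA = [HCO3⁻] + 2[CO3²⁻] = (α₁ + 2α₂)·DIC
At pH 7.92: [H⁺]/K1 = 10^-2.08 = 0.0083176, K2/[H⁺] = 10^-1.01 = 0.097724
α₁ = 1/(1 + 0.0083176 + 0.097724) = 1/1.1060 = 0.9041; α₂ = α₁·K2/[H⁺] = 0.08835
α₁ + 2α₂ = 1.0808
DIC = CA / (α₁ + 2α₂) = 2.49 / 1.0808 = 2.30 mmol/kg

DIC = 2.30 mmol/kg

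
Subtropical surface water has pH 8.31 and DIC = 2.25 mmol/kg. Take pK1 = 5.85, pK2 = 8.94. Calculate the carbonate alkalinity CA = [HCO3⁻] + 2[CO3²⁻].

CA = 2.67 mmol/kg

CA = [HCO3⁻] + 2[CO3²⁻] = (α₁ + 2α₂)·DIC
At pH 8.31: [H⁺]/K1 = 10^-2.46 = 0.0034674, K2/[H⁺] = 10^-0.63 = 0.23442
α₁ = 1/(1 + 0.0034674 + 0.23442) = 1/1.2379 = 0.8078; α₂ = α₁·K2/[H⁺] = 0.1894
α₁ + 2α₂ = 1.1866
CA = 1.1866 × 2.25 = 2.67 mmol/kg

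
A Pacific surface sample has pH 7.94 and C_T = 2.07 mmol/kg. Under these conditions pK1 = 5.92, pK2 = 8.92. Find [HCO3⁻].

[HCO3⁻] = 1.86 mmol/kg

α₁ = 1 / (1 + [H⁺]/K1 + K2/[H⁺]) = 1 / (1 + 10^-2.02 + 10^-0.98)
   = 1 / (1 + 0.0095499 + 0.10471) = 1/1.1143 = 0.8975
[HCO3⁻] = α₁ × DIC = 0.8975 × 2.07 = 1.86 mmol/kg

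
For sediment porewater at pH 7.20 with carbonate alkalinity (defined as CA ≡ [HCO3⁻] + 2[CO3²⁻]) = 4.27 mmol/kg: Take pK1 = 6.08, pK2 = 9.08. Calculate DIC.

CA = [HCO3⁻] + 2[CO3²⁻] = (α₁ + 2α₂)·DIC
At pH 7.20: [H⁺]/K1 = 10^-1.12 = 0.075858, K2/[H⁺] = 10^-1.88 = 0.013183
α₁ = 1/(1 + 0.075858 + 0.013183) = 1/1.0890 = 0.9182; α₂ = α₁·K2/[H⁺] = 0.01210
α₁ + 2α₂ = 0.9424
DIC = CA / (α₁ + 2α₂) = 4.27 / 0.9424 = 4.53 mmol/kg

DIC = 4.53 mmol/kg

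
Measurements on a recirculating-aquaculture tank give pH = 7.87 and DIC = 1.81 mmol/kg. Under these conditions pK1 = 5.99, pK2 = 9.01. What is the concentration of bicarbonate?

[HCO3⁻] = 1.67 mmol/kg

α₁ = 1 / (1 + [H⁺]/K1 + K2/[H⁺]) = 1 / (1 + 10^-1.88 + 10^-1.14)
   = 1 / (1 + 0.013183 + 0.072444) = 1/1.0856 = 0.9211
[HCO3⁻] = α₁ × DIC = 0.9211 × 1.81 = 1.67 mmol/kg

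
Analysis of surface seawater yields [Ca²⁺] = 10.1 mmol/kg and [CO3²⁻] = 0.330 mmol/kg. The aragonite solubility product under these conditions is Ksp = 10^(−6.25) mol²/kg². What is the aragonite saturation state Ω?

Ksp = 10^(−6.25) = 5.623×10^-7
Ω = [Ca²⁺][CO3²⁻]/Ksp = (10.1×10^-3)(0.330×10^-3) / 5.623×10^-7 = 5.93

Ω = 5.93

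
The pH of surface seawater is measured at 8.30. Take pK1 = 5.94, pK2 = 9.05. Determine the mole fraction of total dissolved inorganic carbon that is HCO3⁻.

α₁ = 1 / (1 + [H⁺]/K1 + K2/[H⁺]) = 1 / (1 + 10^-2.36 + 10^-0.75)
   = 1 / (1 + 0.0043652 + 0.17783) = 1/1.1822 = 0.8459

α₁ = 0.846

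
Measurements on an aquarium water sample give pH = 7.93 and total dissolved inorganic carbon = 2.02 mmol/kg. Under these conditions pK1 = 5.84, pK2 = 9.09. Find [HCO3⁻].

[HCO3⁻] = 1.88 mmol/kg

α₁ = 1 / (1 + [H⁺]/K1 + K2/[H⁺]) = 1 / (1 + 10^-2.09 + 10^-1.16)
   = 1 / (1 + 0.0081283 + 0.069183) = 1/1.0773 = 0.9282
[HCO3⁻] = α₁ × DIC = 0.9282 × 2.02 = 1.88 mmol/kg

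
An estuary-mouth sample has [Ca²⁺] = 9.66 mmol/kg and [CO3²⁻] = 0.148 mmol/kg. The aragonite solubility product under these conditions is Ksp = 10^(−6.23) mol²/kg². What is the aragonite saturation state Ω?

Ω = 2.43

Ksp = 10^(−6.23) = 5.888×10^-7
Ω = [Ca²⁺][CO3²⁻]/Ksp = (9.66×10^-3)(0.148×10^-3) / 5.888×10^-7 = 2.43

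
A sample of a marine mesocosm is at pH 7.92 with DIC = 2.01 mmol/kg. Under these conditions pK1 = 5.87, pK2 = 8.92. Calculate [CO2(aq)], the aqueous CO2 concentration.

[CO2*] = 16.2 μmol/kg

α₀ = 1 / (1 + K1/[H⁺] + K1K2/[H⁺]²) = 1 / (1 + 10^+2.05 + 10^+1.05)
   = 1 / (1 + 112.20 + 11.220) = 1/124.42 = 0.008037
[CO2*] = α₀ × DIC = 0.008037 × 2.01 = 0.0162 mmol/kg = 16.2 μmol/kg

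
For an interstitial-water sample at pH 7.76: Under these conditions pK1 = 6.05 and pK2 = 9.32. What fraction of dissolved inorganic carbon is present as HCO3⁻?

α₁ = 0.955

α₁ = 1 / (1 + [H⁺]/K1 + K2/[H⁺]) = 1 / (1 + 10^-1.71 + 10^-1.56)
   = 1 / (1 + 0.019498 + 0.027542) = 1/1.0470 = 0.9551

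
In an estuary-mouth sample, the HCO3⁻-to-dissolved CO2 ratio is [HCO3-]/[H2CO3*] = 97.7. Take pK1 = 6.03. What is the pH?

pH = 8.02

From K1 = [H⁺][HCO3-]/[H2CO3*]:  pH = pK1 + log₁₀([HCO3-]/[H2CO3*])
log₁₀(97.7) = +1.990
pH = 6.03 + (+1.990) = 8.02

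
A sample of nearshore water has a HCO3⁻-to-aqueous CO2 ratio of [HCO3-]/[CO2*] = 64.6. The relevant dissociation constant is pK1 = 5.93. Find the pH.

pH = 7.74

From K1 = [H⁺][HCO3-]/[CO2*]:  pH = pK1 + log₁₀([HCO3-]/[CO2*])
log₁₀(64.6) = +1.810
pH = 5.93 + (+1.810) = 7.74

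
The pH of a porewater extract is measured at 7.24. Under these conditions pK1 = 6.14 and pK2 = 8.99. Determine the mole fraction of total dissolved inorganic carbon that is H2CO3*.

α₀ = 1 / (1 + K1/[H⁺] + K1K2/[H⁺]²) = 1 / (1 + 10^+1.10 + 10^-0.65)
   = 1 / (1 + 12.589 + 0.22387) = 1/13.813 = 0.07239

α₀ = 0.0724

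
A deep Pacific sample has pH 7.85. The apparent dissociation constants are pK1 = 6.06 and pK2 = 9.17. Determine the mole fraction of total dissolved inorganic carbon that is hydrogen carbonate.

α₁ = 0.940

α₁ = 1 / (1 + [H⁺]/K1 + K2/[H⁺]) = 1 / (1 + 10^-1.79 + 10^-1.32)
   = 1 / (1 + 0.016218 + 0.047863) = 1/1.0641 = 0.9398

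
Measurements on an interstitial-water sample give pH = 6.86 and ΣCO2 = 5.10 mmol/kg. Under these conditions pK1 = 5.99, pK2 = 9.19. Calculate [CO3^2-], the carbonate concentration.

[CO3²⁻] = 0.0209 mmol/kg

α₂ = 1 / (1 + [H⁺]/K2 + [H⁺]²/(K1K2)) = 1 / (1 + 10^+2.33 + 10^+1.46)
   = 1 / (1 + 213.80 + 28.840) = 1/243.64 = 0.004104
[CO3²⁻] = α₂ × DIC = 0.004104 × 5.10 = 0.0209 mmol/kg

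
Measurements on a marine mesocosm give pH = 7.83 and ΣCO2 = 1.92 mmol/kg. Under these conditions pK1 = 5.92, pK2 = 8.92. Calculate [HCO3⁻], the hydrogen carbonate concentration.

[HCO3⁻] = 1.76 mmol/kg

α₁ = 1 / (1 + [H⁺]/K1 + K2/[H⁺]) = 1 / (1 + 10^-1.91 + 10^-1.09)
   = 1 / (1 + 0.012303 + 0.081283) = 1/1.0936 = 0.9144
[HCO3⁻] = α₁ × DIC = 0.9144 × 1.92 = 1.76 mmol/kg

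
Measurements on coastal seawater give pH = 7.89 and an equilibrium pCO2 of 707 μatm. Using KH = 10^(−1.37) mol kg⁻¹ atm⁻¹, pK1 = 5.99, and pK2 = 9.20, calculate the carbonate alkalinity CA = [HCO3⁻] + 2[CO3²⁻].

CA = 2.63 mmol/kg

[CO2*] = KH · pCO2 = 10^(−1.37) × 707×10^-6 = 3.016×10^-5 mol/kg
α₀ = 1/(1 + K1/[H⁺] + K1K2/[H⁺]²) = 1/(1 + 10^+1.90 + 10^+0.59) = 0.01186
DIC = [CO2*]/α₀ = 3.016×10^-5 / 0.01186 = 2.543 mmol/kg
CA = (α₁ + 2α₂)·DIC = (0.9420 + 2×0.04614) × 2.543 = 2.63 mmol/kg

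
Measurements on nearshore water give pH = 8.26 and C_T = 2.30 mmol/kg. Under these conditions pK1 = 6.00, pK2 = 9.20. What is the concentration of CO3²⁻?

[CO3²⁻] = 0.236 mmol/kg

α₂ = 1 / (1 + [H⁺]/K2 + [H⁺]²/(K1K2)) = 1 / (1 + 10^+0.94 + 10^-1.32)
   = 1 / (1 + 8.7096 + 0.047863) = 1/9.7575 = 0.1025
[CO3²⁻] = α₂ × DIC = 0.1025 × 2.30 = 0.236 mmol/kg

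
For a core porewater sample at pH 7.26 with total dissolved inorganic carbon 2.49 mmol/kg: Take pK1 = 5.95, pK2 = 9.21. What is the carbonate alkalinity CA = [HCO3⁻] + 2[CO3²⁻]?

CA = 2.40 mmol/kg

CA = [HCO3⁻] + 2[CO3²⁻] = (α₁ + 2α₂)·DIC
At pH 7.26: [H⁺]/K1 = 10^-1.31 = 0.048978, K2/[H⁺] = 10^-1.95 = 0.011220
α₁ = 1/(1 + 0.048978 + 0.011220) = 1/1.0602 = 0.9432; α₂ = α₁·K2/[H⁺] = 0.01058
α₁ + 2α₂ = 0.9644
CA = 0.9644 × 2.49 = 2.40 mmol/kg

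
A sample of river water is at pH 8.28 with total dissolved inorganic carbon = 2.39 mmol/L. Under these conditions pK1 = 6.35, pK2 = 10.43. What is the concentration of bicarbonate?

α₁ = 1 / (1 + [H⁺]/K1 + K2/[H⁺]) = 1 / (1 + 10^-1.93 + 10^-2.15)
   = 1 / (1 + 0.011749 + 0.0070795) = 1/1.0188 = 0.9815
[HCO3⁻] = α₁ × DIC = 0.9815 × 2.39 = 2.35 mmol/L

[HCO3⁻] = 2.35 mmol/L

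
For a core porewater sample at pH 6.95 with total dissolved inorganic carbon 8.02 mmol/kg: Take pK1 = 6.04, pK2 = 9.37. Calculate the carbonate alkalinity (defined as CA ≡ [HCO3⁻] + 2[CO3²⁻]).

CA = [HCO3⁻] + 2[CO3²⁻] = (α₁ + 2α₂)·DIC
At pH 6.95: [H⁺]/K1 = 10^-0.91 = 0.12303, K2/[H⁺] = 10^-2.42 = 0.0038019
α₁ = 1/(1 + 0.12303 + 0.0038019) = 1/1.1268 = 0.8874; α₂ = α₁·K2/[H⁺] = 0.003374
α₁ + 2α₂ = 0.8942
CA = 0.8942 × 8.02 = 7.17 mmol/kg

CA = 7.17 mmol/kg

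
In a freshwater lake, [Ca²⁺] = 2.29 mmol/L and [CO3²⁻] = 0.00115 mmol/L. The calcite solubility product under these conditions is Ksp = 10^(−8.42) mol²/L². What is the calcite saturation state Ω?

Ω = 0.693

Ksp = 10^(−8.42) = 3.802×10^-9
Ω = [Ca²⁺][CO3²⁻]/Ksp = (2.29×10^-3)(0.00115×10^-3) / 3.802×10^-9 = 0.693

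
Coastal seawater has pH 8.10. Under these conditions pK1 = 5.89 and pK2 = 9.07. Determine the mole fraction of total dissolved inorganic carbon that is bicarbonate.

α₁ = 0.898

α₁ = 1 / (1 + [H⁺]/K1 + K2/[H⁺]) = 1 / (1 + 10^-2.21 + 10^-0.97)
   = 1 / (1 + 0.0061660 + 0.10715) = 1/1.1133 = 0.8982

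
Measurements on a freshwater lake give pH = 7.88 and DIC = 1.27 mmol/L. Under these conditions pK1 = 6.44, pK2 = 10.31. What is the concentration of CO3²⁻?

[CO3²⁻] = 4.54 μmol/L

α₂ = 1 / (1 + [H⁺]/K2 + [H⁺]²/(K1K2)) = 1 / (1 + 10^+2.43 + 10^+0.99)
   = 1 / (1 + 269.15 + 9.7724) = 1/279.93 = 0.003572
[CO3²⁻] = α₂ × DIC = 0.003572 × 1.27 = 0.00454 mmol/L = 4.54 μmol/L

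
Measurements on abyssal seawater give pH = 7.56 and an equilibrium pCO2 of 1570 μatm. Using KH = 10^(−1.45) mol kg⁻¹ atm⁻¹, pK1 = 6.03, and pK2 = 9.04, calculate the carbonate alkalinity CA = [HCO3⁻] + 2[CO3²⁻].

[CO2*] = KH · pCO2 = 10^(−1.45) × 1570×10^-6 = 5.571×10^-5 mol/kg
α₀ = 1/(1 + K1/[H⁺] + K1K2/[H⁺]²) = 1/(1 + 10^+1.53 + 10^+0.05) = 0.02777
DIC = [CO2*]/α₀ = 5.571×10^-5 / 0.02777 = 2.006 mmol/kg
CA = (α₁ + 2α₂)·DIC = (0.9411 + 2×0.03116) × 2.006 = 2.01 mmol/kg

CA = 2.01 mmol/kg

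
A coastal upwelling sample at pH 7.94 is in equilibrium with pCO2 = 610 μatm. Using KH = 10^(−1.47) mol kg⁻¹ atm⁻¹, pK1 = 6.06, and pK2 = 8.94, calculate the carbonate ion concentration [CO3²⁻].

[CO3²⁻] = 0.157 mmol/kg

[CO2*] = KH · pCO2 = 10^(−1.47) × 610×10^-6 = 2.067×10^-5 mol/kg
α₀ = 1/(1 + K1/[H⁺] + K1K2/[H⁺]²) = 1/(1 + 10^+1.88 + 10^+0.88) = 0.01184
DIC = [CO2*]/α₀ = 2.067×10^-5 / 0.01184 = 1.745 mmol/kg
[CO3²⁻] = α₂·DIC; α₂ = 0.08983, so [CO3²⁻] = 0.08983 × 1.745 = 0.157 mmol/kg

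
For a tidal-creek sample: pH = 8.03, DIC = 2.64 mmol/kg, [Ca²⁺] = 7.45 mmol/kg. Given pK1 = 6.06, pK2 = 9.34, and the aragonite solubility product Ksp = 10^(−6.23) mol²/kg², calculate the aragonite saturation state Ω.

Ω = 1.54

α₂ = 1 / (1 + [H⁺]/K2 + [H⁺]²/(K1K2)) = 1 / (1 + 10^+1.31 + 10^-0.66)
   = 1 / (1 + 20.417 + 0.21878) = 1/21.636 = 0.04622
[CO3²⁻] = α₂ × DIC = 0.04622 × 2.64 = 0.1220 mmol/kg
Ksp = 10^(−6.23) = 5.888×10^-7
Ω = [Ca²⁺][CO3²⁻]/Ksp = (7.45×10^-3)(1.220×10^-4) / 5.888×10^-7 = 1.54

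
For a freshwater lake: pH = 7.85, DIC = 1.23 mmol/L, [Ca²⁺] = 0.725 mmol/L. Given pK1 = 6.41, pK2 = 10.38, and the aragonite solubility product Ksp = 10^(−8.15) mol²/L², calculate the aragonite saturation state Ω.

α₂ = 1 / (1 + [H⁺]/K2 + [H⁺]²/(K1K2)) = 1 / (1 + 10^+2.53 + 10^+1.09)
   = 1 / (1 + 338.84 + 12.303) = 1/352.15 = 0.002840
[CO3²⁻] = α₂ × DIC = 0.002840 × 1.23 = 0.003493 mmol/L = 3.493 μmol/L
Ksp = 10^(−8.15) = 7.079×10^-9
Ω = [Ca²⁺][CO3²⁻]/Ksp = (0.725×10^-3)(3.493×10^-6) / 7.079×10^-9 = 0.358

Ω = 0.358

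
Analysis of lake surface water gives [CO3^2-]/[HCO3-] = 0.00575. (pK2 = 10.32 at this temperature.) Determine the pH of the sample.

pH = 8.08

From K2 = [H⁺][CO3^2-]/[HCO3-]:  pH = pK2 + log₁₀([CO3^2-]/[HCO3-])
log₁₀(0.00575) = -2.240
pH = 10.32 + (-2.240) = 8.08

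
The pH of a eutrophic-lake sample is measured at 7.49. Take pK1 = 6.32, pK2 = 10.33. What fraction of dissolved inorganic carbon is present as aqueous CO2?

α₀ = 1 / (1 + K1/[H⁺] + K1K2/[H⁺]²) = 1 / (1 + 10^+1.17 + 10^-1.67)
   = 1 / (1 + 14.791 + 0.021380) = 1/15.812 = 0.06324

α₀ = 0.0632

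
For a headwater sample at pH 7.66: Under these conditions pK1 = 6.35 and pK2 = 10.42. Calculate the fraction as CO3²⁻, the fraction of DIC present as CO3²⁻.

α₂ = 1 / (1 + [H⁺]/K2 + [H⁺]²/(K1K2)) = 1 / (1 + 10^+2.76 + 10^+1.45)
   = 1 / (1 + 575.44 + 28.184) = 1/604.62 = 0.001654

α₂ = 0.00165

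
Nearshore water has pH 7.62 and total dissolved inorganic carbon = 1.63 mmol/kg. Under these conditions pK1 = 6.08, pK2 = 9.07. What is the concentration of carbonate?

[CO3²⁻] = 0.0543 mmol/kg

α₂ = 1 / (1 + [H⁺]/K2 + [H⁺]²/(K1K2)) = 1 / (1 + 10^+1.45 + 10^-0.09)
   = 1 / (1 + 28.184 + 0.81283) = 1/29.997 = 0.03334
[CO3²⁻] = α₂ × DIC = 0.03334 × 1.63 = 0.0543 mmol/kg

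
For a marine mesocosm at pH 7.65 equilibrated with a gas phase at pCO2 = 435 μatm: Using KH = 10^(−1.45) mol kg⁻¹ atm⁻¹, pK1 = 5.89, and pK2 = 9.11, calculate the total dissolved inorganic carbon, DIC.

DIC = 0.934 mmol/kg

[CO2*] = KH · pCO2 = 10^(−1.45) × 435×10^-6 = 1.543×10^-5 mol/kg
α₀ = 1/(1 + K1/[H⁺] + K1K2/[H⁺]²) = 1/(1 + 10^+1.76 + 10^+0.30) = 0.01652
DIC = [CO2*]/α₀ = 1.543×10^-5 / 0.01652 = 0.934 mmol/kg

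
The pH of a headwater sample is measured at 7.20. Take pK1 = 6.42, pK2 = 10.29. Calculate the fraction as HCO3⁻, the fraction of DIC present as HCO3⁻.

α₁ = 1 / (1 + [H⁺]/K1 + K2/[H⁺]) = 1 / (1 + 10^-0.78 + 10^-3.09)
   = 1 / (1 + 0.16596 + 0.00081283) = 1/1.1668 = 0.8571

α₁ = 0.857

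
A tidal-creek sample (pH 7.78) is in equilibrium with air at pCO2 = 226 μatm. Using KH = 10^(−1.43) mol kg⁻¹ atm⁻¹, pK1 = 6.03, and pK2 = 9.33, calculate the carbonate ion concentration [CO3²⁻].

[CO2*] = KH · pCO2 = 10^(−1.43) × 226×10^-6 = 8.397×10^-6 mol/kg
α₀ = 1/(1 + K1/[H⁺] + K1K2/[H⁺]²) = 1/(1 + 10^+1.75 + 10^+0.20) = 0.01700
DIC = [CO2*]/α₀ = 8.397×10^-6 / 0.01700 = 0.4939 mmol/kg
[CO3²⁻] = α₂·DIC; α₂ = 0.02695, so [CO3²⁻] = 0.02695 × 0.4939 = 0.0133 mmol/kg = 13.3 μmol/kg

[CO3²⁻] = 13.3 μmol/kg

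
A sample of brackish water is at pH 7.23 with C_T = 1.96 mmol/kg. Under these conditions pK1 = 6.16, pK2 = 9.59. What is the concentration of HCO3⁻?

[HCO3⁻] = 1.80 mmol/kg

α₁ = 1 / (1 + [H⁺]/K1 + K2/[H⁺]) = 1 / (1 + 10^-1.07 + 10^-2.36)
   = 1 / (1 + 0.085114 + 0.0043652) = 1/1.0895 = 0.9179
[HCO3⁻] = α₁ × DIC = 0.9179 × 1.96 = 1.80 mmol/kg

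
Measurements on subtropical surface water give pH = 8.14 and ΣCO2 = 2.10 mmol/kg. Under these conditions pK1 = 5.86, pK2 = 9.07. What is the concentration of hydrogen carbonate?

α₁ = 1 / (1 + [H⁺]/K1 + K2/[H⁺]) = 1 / (1 + 10^-2.28 + 10^-0.93)
   = 1 / (1 + 0.0052481 + 0.11749) = 1/1.1227 = 0.8907
[HCO3⁻] = α₁ × DIC = 0.8907 × 2.10 = 1.87 mmol/kg

[HCO3⁻] = 1.87 mmol/kg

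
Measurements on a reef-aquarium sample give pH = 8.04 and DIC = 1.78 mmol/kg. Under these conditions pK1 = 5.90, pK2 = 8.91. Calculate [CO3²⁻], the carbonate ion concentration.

α₂ = 1 / (1 + [H⁺]/K2 + [H⁺]²/(K1K2)) = 1 / (1 + 10^+0.87 + 10^-1.27)
   = 1 / (1 + 7.4131 + 0.053703) = 1/8.4668 = 0.1181
[CO3²⁻] = α₂ × DIC = 0.1181 × 1.78 = 0.210 mmol/kg

[CO3²⁻] = 0.210 mmol/kg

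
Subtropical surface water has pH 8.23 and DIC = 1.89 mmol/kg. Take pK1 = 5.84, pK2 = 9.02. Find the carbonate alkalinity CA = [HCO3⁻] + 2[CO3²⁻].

CA = [HCO3⁻] + 2[CO3²⁻] = (α₁ + 2α₂)·DIC
At pH 8.23: [H⁺]/K1 = 10^-2.39 = 0.0040738, K2/[H⁺] = 10^-0.79 = 0.16218
α₁ = 1/(1 + 0.0040738 + 0.16218) = 1/1.1663 = 0.8574; α₂ = α₁·K2/[H⁺] = 0.1391
α₁ + 2α₂ = 1.1356
CA = 1.1356 × 1.89 = 2.15 mmol/kg

CA = 2.15 mmol/kg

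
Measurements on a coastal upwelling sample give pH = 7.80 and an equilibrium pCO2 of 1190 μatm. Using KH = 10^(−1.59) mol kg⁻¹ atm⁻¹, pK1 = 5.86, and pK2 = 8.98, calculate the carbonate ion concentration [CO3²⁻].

[CO2*] = KH · pCO2 = 10^(−1.59) × 1190×10^-6 = 3.059×10^-5 mol/kg
α₀ = 1/(1 + K1/[H⁺] + K1K2/[H⁺]²) = 1/(1 + 10^+1.94 + 10^+0.76) = 0.01066
DIC = [CO2*]/α₀ = 3.059×10^-5 / 0.01066 = 2.871 mmol/kg
[CO3²⁻] = α₂·DIC; α₂ = 0.06131, so [CO3²⁻] = 0.06131 × 2.871 = 0.176 mmol/kg

[CO3²⁻] = 0.176 mmol/kg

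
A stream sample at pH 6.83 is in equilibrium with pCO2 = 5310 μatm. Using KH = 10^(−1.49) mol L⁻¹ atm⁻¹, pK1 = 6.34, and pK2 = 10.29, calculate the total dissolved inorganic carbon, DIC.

[CO2*] = KH · pCO2 = 10^(−1.49) × 5310×10^-6 = 1.718×10^-4 mol/L
α₀ = 1/(1 + K1/[H⁺] + K1K2/[H⁺]²) = 1/(1 + 10^+0.49 + 10^-2.97) = 0.2444
DIC = [CO2*]/α₀ = 1.718×10^-4 / 0.2444 = 0.703 mmol/L

DIC = 0.703 mmol/L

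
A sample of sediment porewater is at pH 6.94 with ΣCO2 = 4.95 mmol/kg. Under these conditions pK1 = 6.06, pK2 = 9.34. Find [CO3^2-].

α₂ = 1 / (1 + [H⁺]/K2 + [H⁺]²/(K1K2)) = 1 / (1 + 10^+2.40 + 10^+1.52)
   = 1 / (1 + 251.19 + 33.113) = 1/285.30 = 0.003505
[CO3²⁻] = α₂ × DIC = 0.003505 × 4.95 = 0.0174 mmol/kg = 17.4 μmol/kg

[CO3²⁻] = 17.4 μmol/kg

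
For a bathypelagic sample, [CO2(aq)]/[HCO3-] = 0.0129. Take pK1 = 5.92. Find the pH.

pH = 7.81

From K1 = [H⁺][HCO3-]/[CO2(aq)]:  pH = pK1 − log₁₀([CO2(aq)]/[HCO3-])
log₁₀(0.0129) = -1.889
pH = 5.92 − (-1.889) = 7.81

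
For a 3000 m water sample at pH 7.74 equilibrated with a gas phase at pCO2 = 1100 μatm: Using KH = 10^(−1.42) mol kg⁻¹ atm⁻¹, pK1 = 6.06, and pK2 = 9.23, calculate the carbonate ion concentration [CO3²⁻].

[CO2*] = KH · pCO2 = 10^(−1.42) × 1100×10^-6 = 4.182×10^-5 mol/kg
α₀ = 1/(1 + K1/[H⁺] + K1K2/[H⁺]²) = 1/(1 + 10^+1.68 + 10^+0.19) = 0.01984
DIC = [CO2*]/α₀ = 4.182×10^-5 / 0.01984 = 2.108 mmol/kg
[CO3²⁻] = α₂·DIC; α₂ = 0.03072, so [CO3²⁻] = 0.03072 × 2.108 = 0.0648 mmol/kg

[CO3²⁻] = 0.0648 mmol/kg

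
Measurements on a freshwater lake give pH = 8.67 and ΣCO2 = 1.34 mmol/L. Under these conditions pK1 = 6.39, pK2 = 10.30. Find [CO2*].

α₀ = 1 / (1 + K1/[H⁺] + K1K2/[H⁺]²) = 1 / (1 + 10^+2.28 + 10^+0.65)
   = 1 / (1 + 190.55 + 4.4668) = 1/196.01 = 0.005102
[CO2*] = α₀ × DIC = 0.005102 × 1.34 = 0.00684 mmol/L = 6.84 μmol/L

[CO2*] = 6.84 μmol/L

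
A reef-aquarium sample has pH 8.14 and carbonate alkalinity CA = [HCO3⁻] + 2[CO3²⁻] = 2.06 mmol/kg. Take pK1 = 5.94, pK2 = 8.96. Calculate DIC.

CA = [HCO3⁻] + 2[CO3²⁻] = (α₁ + 2α₂)·DIC
At pH 8.14: [H⁺]/K1 = 10^-2.20 = 0.0063096, K2/[H⁺] = 10^-0.82 = 0.15136
α₁ = 1/(1 + 0.0063096 + 0.15136) = 1/1.1577 = 0.8638; α₂ = α₁·K2/[H⁺] = 0.1307
α₁ + 2α₂ = 1.1253
DIC = CA / (α₁ + 2α₂) = 2.06 / 1.1253 = 1.83 mmol/kg

DIC = 1.83 mmol/kg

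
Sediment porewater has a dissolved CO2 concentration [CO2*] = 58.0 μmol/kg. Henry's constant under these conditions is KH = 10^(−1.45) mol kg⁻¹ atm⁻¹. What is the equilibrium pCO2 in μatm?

pCO2 = 1630 μatm

KH = 10^(−1.45) = 3.548×10^-2 mol kg⁻¹ atm⁻¹
pCO2 = [CO2*]/KH = 58.0×10^-6 / 3.548×10^-2 = 1.63×10^-3 atm = 1630 μatm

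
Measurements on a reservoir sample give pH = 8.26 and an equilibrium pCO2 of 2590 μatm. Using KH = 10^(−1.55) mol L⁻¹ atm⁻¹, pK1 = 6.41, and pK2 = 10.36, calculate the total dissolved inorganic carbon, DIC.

DIC = 5.28 mmol/L

[CO2*] = KH · pCO2 = 10^(−1.55) × 2590×10^-6 = 7.300×10^-5 mol/L
α₀ = 1/(1 + K1/[H⁺] + K1K2/[H⁺]²) = 1/(1 + 10^+1.85 + 10^-0.25) = 0.01382
DIC = [CO2*]/α₀ = 7.300×10^-5 / 0.01382 = 5.28 mmol/L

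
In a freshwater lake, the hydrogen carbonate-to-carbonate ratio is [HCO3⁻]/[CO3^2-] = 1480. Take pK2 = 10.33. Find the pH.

From K2 = [H⁺][CO3^2-]/[HCO3⁻]:  pH = pK2 − log₁₀([HCO3⁻]/[CO3^2-])
log₁₀(1480) = +3.170
pH = 10.33 − (+3.170) = 7.16

pH = 7.16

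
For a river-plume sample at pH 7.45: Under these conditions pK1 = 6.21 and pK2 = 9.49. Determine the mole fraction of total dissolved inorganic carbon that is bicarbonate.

α₁ = 0.938

α₁ = 1 / (1 + [H⁺]/K1 + K2/[H⁺]) = 1 / (1 + 10^-1.24 + 10^-2.04)
   = 1 / (1 + 0.057544 + 0.0091201) = 1/1.0667 = 0.9375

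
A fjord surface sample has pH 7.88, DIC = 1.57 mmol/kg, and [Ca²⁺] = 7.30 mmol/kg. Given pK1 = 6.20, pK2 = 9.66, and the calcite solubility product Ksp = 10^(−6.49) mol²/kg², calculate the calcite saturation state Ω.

Ω = 0.567

α₂ = 1 / (1 + [H⁺]/K2 + [H⁺]²/(K1K2)) = 1 / (1 + 10^+1.78 + 10^+0.10)
   = 1 / (1 + 60.256 + 1.2589) = 1/62.515 = 0.01600
[CO3²⁻] = α₂ × DIC = 0.01600 × 1.57 = 0.02511 mmol/kg
Ksp = 10^(−6.49) = 3.236×10^-7
Ω = [Ca²⁺][CO3²⁻]/Ksp = (7.30×10^-3)(2.511×10^-5) / 3.236×10^-7 = 0.567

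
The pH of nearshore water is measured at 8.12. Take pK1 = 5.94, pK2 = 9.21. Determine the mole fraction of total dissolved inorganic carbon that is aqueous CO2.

α₀ = 1 / (1 + K1/[H⁺] + K1K2/[H⁺]²) = 1 / (1 + 10^+2.18 + 10^+1.09)
   = 1 / (1 + 151.36 + 12.303) = 1/164.66 = 0.006073

α₀ = 0.00607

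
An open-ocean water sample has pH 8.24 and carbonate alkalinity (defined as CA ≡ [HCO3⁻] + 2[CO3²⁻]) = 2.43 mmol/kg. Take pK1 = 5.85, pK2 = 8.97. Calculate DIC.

CA = [HCO3⁻] + 2[CO3²⁻] = (α₁ + 2α₂)·DIC
At pH 8.24: [H⁺]/K1 = 10^-2.39 = 0.0040738, K2/[H⁺] = 10^-0.73 = 0.18621
α₁ = 1/(1 + 0.0040738 + 0.18621) = 1/1.1903 = 0.8401; α₂ = α₁·K2/[H⁺] = 0.1564
α₁ + 2α₂ = 1.1530
DIC = CA / (α₁ + 2α₂) = 2.43 / 1.1530 = 2.11 mmol/kg

DIC = 2.11 mmol/kg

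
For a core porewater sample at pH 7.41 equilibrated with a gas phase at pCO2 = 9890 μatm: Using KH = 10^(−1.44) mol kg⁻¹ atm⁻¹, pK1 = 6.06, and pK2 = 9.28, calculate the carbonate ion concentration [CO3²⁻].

[CO3²⁻] = 0.108 mmol/kg

[CO2*] = KH · pCO2 = 10^(−1.44) × 9890×10^-6 = 3.591×10^-4 mol/kg
α₀ = 1/(1 + K1/[H⁺] + K1K2/[H⁺]²) = 1/(1 + 10^+1.35 + 10^-0.52) = 0.04221
DIC = [CO2*]/α₀ = 3.591×10^-4 / 0.04221 = 8.506 mmol/kg
[CO3²⁻] = α₂·DIC; α₂ = 0.01275, so [CO3²⁻] = 0.01275 × 8.506 = 0.108 mmol/kg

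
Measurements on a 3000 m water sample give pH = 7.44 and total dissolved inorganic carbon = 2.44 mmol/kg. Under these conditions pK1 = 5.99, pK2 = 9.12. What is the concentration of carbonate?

[CO3²⁻] = 0.0483 mmol/kg

α₂ = 1 / (1 + [H⁺]/K2 + [H⁺]²/(K1K2)) = 1 / (1 + 10^+1.68 + 10^+0.23)
   = 1 / (1 + 47.863 + 1.6982) = 1/50.561 = 0.01978
[CO3²⁻] = α₂ × DIC = 0.01978 × 2.44 = 0.0483 mmol/kg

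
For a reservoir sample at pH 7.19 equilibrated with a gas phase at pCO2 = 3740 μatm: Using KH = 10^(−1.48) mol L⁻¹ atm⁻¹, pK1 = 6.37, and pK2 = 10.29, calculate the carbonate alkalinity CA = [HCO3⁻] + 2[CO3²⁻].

CA = 0.820 mmol/L

[CO2*] = KH · pCO2 = 10^(−1.48) × 3740×10^-6 = 1.238×10^-4 mol/L
α₀ = 1/(1 + K1/[H⁺] + K1K2/[H⁺]²) = 1/(1 + 10^+0.82 + 10^-2.28) = 0.1314
DIC = [CO2*]/α₀ = 1.238×10^-4 / 0.1314 = 0.9427 mmol/L
CA = (α₁ + 2α₂)·DIC = (0.8679 + 2×0.0006894) × 0.9427 = 0.820 mmol/L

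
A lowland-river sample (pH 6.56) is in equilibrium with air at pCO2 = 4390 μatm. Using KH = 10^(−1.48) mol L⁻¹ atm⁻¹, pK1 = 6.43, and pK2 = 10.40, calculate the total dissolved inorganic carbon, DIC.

[CO2*] = KH · pCO2 = 10^(−1.48) × 4390×10^-6 = 1.454×10^-4 mol/L
α₀ = 1/(1 + K1/[H⁺] + K1K2/[H⁺]²) = 1/(1 + 10^+0.13 + 10^-3.71) = 0.4257
DIC = [CO2*]/α₀ = 1.454×10^-4 / 0.4257 = 0.341 mmol/L

DIC = 0.341 mmol/L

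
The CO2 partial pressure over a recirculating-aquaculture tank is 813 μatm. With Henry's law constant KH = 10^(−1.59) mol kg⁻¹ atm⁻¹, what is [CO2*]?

[CO2*] = 20.9 μmol/kg

KH = 10^(−1.59) = 2.570×10^-2 mol kg⁻¹ atm⁻¹
[CO2*] = KH · pCO2 = 2.570×10^-2 × 813×10^-6 atm = 2.09×10^-5 mol/kg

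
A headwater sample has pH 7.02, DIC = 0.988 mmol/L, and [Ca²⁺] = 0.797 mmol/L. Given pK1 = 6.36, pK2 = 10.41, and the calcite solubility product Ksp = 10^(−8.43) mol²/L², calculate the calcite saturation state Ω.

α₂ = 1 / (1 + [H⁺]/K2 + [H⁺]²/(K1K2)) = 1 / (1 + 10^+3.39 + 10^+2.73)
   = 1 / (1 + 2454.7 + 537.03) = 1/2992.7 = 0.0003341
[CO3²⁻] = α₂ × DIC = 0.0003341 × 0.988 = 0.0003301 mmol/L = 0.3301 μmol/L
Ksp = 10^(−8.43) = 3.715×10^-9
Ω = [Ca²⁺][CO3²⁻]/Ksp = (0.797×10^-3)(3.301×10^-7) / 3.715×10^-9 = 0.0708

Ω = 0.0708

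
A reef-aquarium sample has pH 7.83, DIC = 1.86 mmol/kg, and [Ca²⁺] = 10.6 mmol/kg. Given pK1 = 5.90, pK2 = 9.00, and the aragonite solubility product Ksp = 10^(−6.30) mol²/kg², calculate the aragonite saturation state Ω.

Ω = 2.46

α₂ = 1 / (1 + [H⁺]/K2 + [H⁺]²/(K1K2)) = 1 / (1 + 10^+1.17 + 10^-0.76)
   = 1 / (1 + 14.791 + 0.17378) = 1/15.965 = 0.06264
[CO3²⁻] = α₂ × DIC = 0.06264 × 1.86 = 0.1165 mmol/kg
Ksp = 10^(−6.30) = 5.012×10^-7
Ω = [Ca²⁺][CO3²⁻]/Ksp = (10.6×10^-3)(1.165×10^-4) / 5.012×10^-7 = 2.46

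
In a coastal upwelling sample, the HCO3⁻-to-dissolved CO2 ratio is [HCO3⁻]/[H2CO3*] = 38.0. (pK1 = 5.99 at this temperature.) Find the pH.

From K1 = [H⁺][HCO3⁻]/[H2CO3*]:  pH = pK1 + log₁₀([HCO3⁻]/[H2CO3*])
log₁₀(38.0) = +1.580
pH = 5.99 + (+1.580) = 7.57

pH = 7.57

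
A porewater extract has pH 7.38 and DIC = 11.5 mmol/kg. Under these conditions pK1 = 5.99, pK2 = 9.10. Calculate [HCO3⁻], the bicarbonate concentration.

[HCO3⁻] = 10.9 mmol/kg

α₁ = 1 / (1 + [H⁺]/K1 + K2/[H⁺]) = 1 / (1 + 10^-1.39 + 10^-1.72)
   = 1 / (1 + 0.040738 + 0.019055) = 1/1.0598 = 0.9436
[HCO3⁻] = α₁ × DIC = 0.9436 × 11.5 = 10.9 mmol/kg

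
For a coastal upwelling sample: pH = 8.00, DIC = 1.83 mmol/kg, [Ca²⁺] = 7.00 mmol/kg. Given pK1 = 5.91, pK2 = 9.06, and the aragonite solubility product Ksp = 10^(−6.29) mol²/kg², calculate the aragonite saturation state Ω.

Ω = 1.99

α₂ = 1 / (1 + [H⁺]/K2 + [H⁺]²/(K1K2)) = 1 / (1 + 10^+1.06 + 10^-1.03)
   = 1 / (1 + 11.482 + 0.093325) = 1/12.575 = 0.07952
[CO3²⁻] = α₂ × DIC = 0.07952 × 1.83 = 0.1455 mmol/kg
Ksp = 10^(−6.29) = 5.129×10^-7
Ω = [Ca²⁺][CO3²⁻]/Ksp = (7.00×10^-3)(1.455×10^-4) / 5.129×10^-7 = 1.99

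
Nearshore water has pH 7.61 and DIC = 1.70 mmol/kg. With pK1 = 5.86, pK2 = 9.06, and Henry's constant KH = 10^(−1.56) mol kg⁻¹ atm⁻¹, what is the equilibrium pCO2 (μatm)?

α₀ = 1 / (1 + K1/[H⁺] + K1K2/[H⁺]²) = 1 / (1 + 10^+1.75 + 10^+0.30)
   = 1 / (1 + 56.234 + 1.9953) = 1/59.229 = 0.01688
[CO2*] = α₀ × DIC = 0.01688 × 1.70 = 0.02870 mmol/kg
pCO2 = [CO2*]/KH = 2.870×10^-5 / 2.754×10^-2 = 1040 μatm

pCO2 = 1040 μatm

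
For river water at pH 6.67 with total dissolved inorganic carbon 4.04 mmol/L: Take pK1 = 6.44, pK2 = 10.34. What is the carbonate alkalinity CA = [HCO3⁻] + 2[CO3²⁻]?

CA = [HCO3⁻] + 2[CO3²⁻] = (α₁ + 2α₂)·DIC
At pH 6.67: [H⁺]/K1 = 10^-0.23 = 0.58884, K2/[H⁺] = 10^-3.67 = 0.00021380
α₁ = 1/(1 + 0.58884 + 0.00021380) = 1/1.5891 = 0.6293; α₂ = α₁·K2/[H⁺] = 0.0001345
α₁ + 2α₂ = 0.6296
CA = 0.6296 × 4.04 = 2.54 mmol/L

CA = 2.54 mmol/L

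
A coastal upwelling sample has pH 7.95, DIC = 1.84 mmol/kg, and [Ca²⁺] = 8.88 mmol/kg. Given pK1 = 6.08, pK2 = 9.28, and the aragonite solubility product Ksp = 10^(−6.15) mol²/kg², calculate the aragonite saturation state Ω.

α₂ = 1 / (1 + [H⁺]/K2 + [H⁺]²/(K1K2)) = 1 / (1 + 10^+1.33 + 10^-0.54)
   = 1 / (1 + 21.380 + 0.28840) = 1/22.668 = 0.04412
[CO3²⁻] = α₂ × DIC = 0.04412 × 1.84 = 0.08117 mmol/kg
Ksp = 10^(−6.15) = 7.079×10^-7
Ω = [Ca²⁺][CO3²⁻]/Ksp = (8.88×10^-3)(8.117×10^-5) / 7.079×10^-7 = 1.02

Ω = 1.02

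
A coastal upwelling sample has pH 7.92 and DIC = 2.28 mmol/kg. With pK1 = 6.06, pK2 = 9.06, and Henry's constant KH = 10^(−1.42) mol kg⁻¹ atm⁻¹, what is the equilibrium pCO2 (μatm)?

α₀ = 1 / (1 + K1/[H⁺] + K1K2/[H⁺]²) = 1 / (1 + 10^+1.86 + 10^+0.72)
   = 1 / (1 + 72.444 + 5.2481) = 1/78.692 = 0.01271
[CO2*] = α₀ × DIC = 0.01271 × 2.28 = 0.02897 mmol/kg
pCO2 = [CO2*]/KH = 2.897×10^-5 / 3.802×10^-2 = 762 μatm

pCO2 = 762 μatm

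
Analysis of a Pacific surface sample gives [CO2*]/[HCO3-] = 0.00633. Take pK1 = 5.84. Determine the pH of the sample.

pH = 8.04

From K1 = [H⁺][HCO3-]/[CO2*]:  pH = pK1 − log₁₀([CO2*]/[HCO3-])
log₁₀(0.00633) = -2.199
pH = 5.84 − (-2.199) = 8.04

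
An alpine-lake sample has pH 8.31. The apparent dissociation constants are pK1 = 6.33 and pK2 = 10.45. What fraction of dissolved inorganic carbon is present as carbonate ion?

α₂ = 0.00712

α₂ = 1 / (1 + [H⁺]/K2 + [H⁺]²/(K1K2)) = 1 / (1 + 10^+2.14 + 10^+0.16)
   = 1 / (1 + 138.04 + 1.4454) = 1/140.48 = 0.007118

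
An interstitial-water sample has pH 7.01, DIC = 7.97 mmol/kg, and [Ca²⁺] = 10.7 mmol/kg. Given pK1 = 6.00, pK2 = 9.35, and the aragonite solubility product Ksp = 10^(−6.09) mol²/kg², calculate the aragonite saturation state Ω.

Ω = 0.435

α₂ = 1 / (1 + [H⁺]/K2 + [H⁺]²/(K1K2)) = 1 / (1 + 10^+2.34 + 10^+1.33)
   = 1 / (1 + 218.78 + 21.380) = 1/241.16 = 0.004147
[CO3²⁻] = α₂ × DIC = 0.004147 × 7.97 = 0.03305 mmol/kg
Ksp = 10^(−6.09) = 8.128×10^-7
Ω = [Ca²⁺][CO3²⁻]/Ksp = (10.7×10^-3)(3.305×10^-5) / 8.128×10^-7 = 0.435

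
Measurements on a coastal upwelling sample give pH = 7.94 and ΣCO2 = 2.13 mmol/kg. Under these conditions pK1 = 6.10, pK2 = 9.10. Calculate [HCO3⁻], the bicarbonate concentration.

α₁ = 1 / (1 + [H⁺]/K1 + K2/[H⁺]) = 1 / (1 + 10^-1.84 + 10^-1.16)
   = 1 / (1 + 0.014454 + 0.069183) = 1/1.0836 = 0.9228
[HCO3⁻] = α₁ × DIC = 0.9228 × 2.13 = 1.97 mmol/kg

[HCO3⁻] = 1.97 mmol/kg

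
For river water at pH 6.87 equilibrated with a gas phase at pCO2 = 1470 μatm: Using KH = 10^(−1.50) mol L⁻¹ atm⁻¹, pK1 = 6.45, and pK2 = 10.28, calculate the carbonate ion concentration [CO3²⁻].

[CO3²⁻] = 0.0476 μmol/L

[CO2*] = KH · pCO2 = 10^(−1.50) × 1470×10^-6 = 4.649×10^-5 mol/L
α₀ = 1/(1 + K1/[H⁺] + K1K2/[H⁺]²) = 1/(1 + 10^+0.42 + 10^-2.99) = 0.2754
DIC = [CO2*]/α₀ = 4.649×10^-5 / 0.2754 = 0.1688 mmol/L
[CO3²⁻] = α₂·DIC; α₂ = 0.0002818, so [CO3²⁻] = 0.0002818 × 0.1688 = 4.76×10^-5 mmol/L = 0.0476 μmol/L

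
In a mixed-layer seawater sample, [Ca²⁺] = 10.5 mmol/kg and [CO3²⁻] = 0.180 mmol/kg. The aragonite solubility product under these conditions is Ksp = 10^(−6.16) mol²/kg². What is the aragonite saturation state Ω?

Ksp = 10^(−6.16) = 6.918×10^-7
Ω = [Ca²⁺][CO3²⁻]/Ksp = (10.5×10^-3)(0.180×10^-3) / 6.918×10^-7 = 2.73

Ω = 2.73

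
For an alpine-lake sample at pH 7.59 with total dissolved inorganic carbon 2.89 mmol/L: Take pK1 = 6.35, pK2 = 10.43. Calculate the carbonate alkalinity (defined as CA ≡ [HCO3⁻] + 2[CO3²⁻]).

CA = [HCO3⁻] + 2[CO3²⁻] = (α₁ + 2α₂)·DIC
At pH 7.59: [H⁺]/K1 = 10^-1.24 = 0.057544, K2/[H⁺] = 10^-2.84 = 0.0014454
α₁ = 1/(1 + 0.057544 + 0.0014454) = 1/1.0590 = 0.9443; α₂ = α₁·K2/[H⁺] = 0.001365
α₁ + 2α₂ = 0.9470
CA = 0.9470 × 2.89 = 2.74 mmol/L

CA = 2.74 mmol/L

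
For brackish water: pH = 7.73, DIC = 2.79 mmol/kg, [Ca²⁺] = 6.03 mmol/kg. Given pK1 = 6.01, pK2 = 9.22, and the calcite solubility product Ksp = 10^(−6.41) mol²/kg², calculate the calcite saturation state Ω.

α₂ = 1 / (1 + [H⁺]/K2 + [H⁺]²/(K1K2)) = 1 / (1 + 10^+1.49 + 10^-0.23)
   = 1 / (1 + 30.903 + 0.58884) = 1/32.492 = 0.03078
[CO3²⁻] = α₂ × DIC = 0.03078 × 2.79 = 0.08587 mmol/kg
Ksp = 10^(−6.41) = 3.890×10^-7
Ω = [Ca²⁺][CO3²⁻]/Ksp = (6.03×10^-3)(8.587×10^-5) / 3.890×10^-7 = 1.33

Ω = 1.33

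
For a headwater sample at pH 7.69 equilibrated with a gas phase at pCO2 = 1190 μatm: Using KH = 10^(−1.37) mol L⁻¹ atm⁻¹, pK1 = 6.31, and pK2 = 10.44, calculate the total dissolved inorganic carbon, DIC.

DIC = 1.27 mmol/L

[CO2*] = KH · pCO2 = 10^(−1.37) × 1190×10^-6 = 5.076×10^-5 mol/L
α₀ = 1/(1 + K1/[H⁺] + K1K2/[H⁺]²) = 1/(1 + 10^+1.38 + 10^-1.37) = 0.03995
DIC = [CO2*]/α₀ = 5.076×10^-5 / 0.03995 = 1.27 mmol/L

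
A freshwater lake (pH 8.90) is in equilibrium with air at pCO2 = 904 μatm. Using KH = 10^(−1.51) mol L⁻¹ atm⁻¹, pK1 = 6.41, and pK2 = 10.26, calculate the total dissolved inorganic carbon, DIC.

[CO2*] = KH · pCO2 = 10^(−1.51) × 904×10^-6 = 2.794×10^-5 mol/L
α₀ = 1/(1 + K1/[H⁺] + K1K2/[H⁺]²) = 1/(1 + 10^+2.49 + 10^+1.13) = 0.003091
DIC = [CO2*]/α₀ = 2.794×10^-5 / 0.003091 = 9.04 mmol/L

DIC = 9.04 mmol/L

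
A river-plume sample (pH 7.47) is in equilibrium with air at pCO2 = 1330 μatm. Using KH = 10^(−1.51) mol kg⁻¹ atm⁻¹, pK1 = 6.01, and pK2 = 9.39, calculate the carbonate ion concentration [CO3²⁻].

[CO2*] = KH · pCO2 = 10^(−1.51) × 1330×10^-6 = 4.110×10^-5 mol/kg
α₀ = 1/(1 + K1/[H⁺] + K1K2/[H⁺]²) = 1/(1 + 10^+1.46 + 10^-0.46) = 0.03313
DIC = [CO2*]/α₀ = 4.110×10^-5 / 0.03313 = 1.241 mmol/kg
[CO3²⁻] = α₂·DIC; α₂ = 0.01149, so [CO3²⁻] = 0.01149 × 1.241 = 0.0143 mmol/kg = 14.3 μmol/kg

[CO3²⁻] = 14.3 μmol/kg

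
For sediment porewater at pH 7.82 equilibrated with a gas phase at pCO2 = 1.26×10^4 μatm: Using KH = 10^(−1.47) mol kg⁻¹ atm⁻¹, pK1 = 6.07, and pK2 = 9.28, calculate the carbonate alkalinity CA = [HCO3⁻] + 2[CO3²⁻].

[CO2*] = KH · pCO2 = 10^(−1.47) × 1.26×10^4×10^-6 = 4.269×10^-4 mol/kg
α₀ = 1/(1 + K1/[H⁺] + K1K2/[H⁺]²) = 1/(1 + 10^+1.75 + 10^+0.29) = 0.01690
DIC = [CO2*]/α₀ = 4.269×10^-4 / 0.01690 = 25.27 mmol/kg
CA = (α₁ + 2α₂)·DIC = (0.9502 + 2×0.03295) × 25.27 = 25.7 mmol/kg

CA = 25.7 mmol/kg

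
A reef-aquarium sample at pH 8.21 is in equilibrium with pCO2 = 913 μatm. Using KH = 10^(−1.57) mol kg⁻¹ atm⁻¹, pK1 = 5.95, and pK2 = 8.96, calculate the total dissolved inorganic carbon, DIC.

[CO2*] = KH · pCO2 = 10^(−1.57) × 913×10^-6 = 2.457×10^-5 mol/kg
α₀ = 1/(1 + K1/[H⁺] + K1K2/[H⁺]²) = 1/(1 + 10^+2.26 + 10^+1.51) = 0.004644
DIC = [CO2*]/α₀ = 2.457×10^-5 / 0.004644 = 5.29 mmol/kg

DIC = 5.29 mmol/kg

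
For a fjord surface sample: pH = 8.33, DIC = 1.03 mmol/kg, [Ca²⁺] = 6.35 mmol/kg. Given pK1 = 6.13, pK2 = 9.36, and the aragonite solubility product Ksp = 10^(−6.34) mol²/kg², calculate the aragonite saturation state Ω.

α₂ = 1 / (1 + [H⁺]/K2 + [H⁺]²/(K1K2)) = 1 / (1 + 10^+1.03 + 10^-1.17)
   = 1 / (1 + 10.715 + 0.067608) = 1/11.783 = 0.08487
[CO3²⁻] = α₂ × DIC = 0.08487 × 1.03 = 0.08742 mmol/kg
Ksp = 10^(−6.34) = 4.571×10^-7
Ω = [Ca²⁺][CO3²⁻]/Ksp = (6.35×10^-3)(8.742×10^-5) / 4.571×10^-7 = 1.21

Ω = 1.21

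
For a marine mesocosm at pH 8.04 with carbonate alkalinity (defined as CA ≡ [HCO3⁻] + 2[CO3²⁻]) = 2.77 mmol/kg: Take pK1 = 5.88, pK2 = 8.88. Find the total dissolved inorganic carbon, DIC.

CA = [HCO3⁻] + 2[CO3²⁻] = (α₁ + 2α₂)·DIC
At pH 8.04: [H⁺]/K1 = 10^-2.16 = 0.0069183, K2/[H⁺] = 10^-0.84 = 0.14454
α₁ = 1/(1 + 0.0069183 + 0.14454) = 1/1.1515 = 0.8685; α₂ = α₁·K2/[H⁺] = 0.1255
α₁ + 2α₂ = 1.1195
DIC = CA / (α₁ + 2α₂) = 2.77 / 1.1195 = 2.47 mmol/kg

DIC = 2.47 mmol/kg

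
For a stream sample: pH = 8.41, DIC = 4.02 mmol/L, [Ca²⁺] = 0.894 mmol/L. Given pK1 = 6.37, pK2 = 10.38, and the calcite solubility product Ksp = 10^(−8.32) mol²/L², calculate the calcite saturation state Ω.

Ω = 7.89

α₂ = 1 / (1 + [H⁺]/K2 + [H⁺]²/(K1K2)) = 1 / (1 + 10^+1.97 + 10^-0.07)
   = 1 / (1 + 93.325 + 0.85114) = 1/95.177 = 0.01051
[CO3²⁻] = α₂ × DIC = 0.01051 × 4.02 = 0.04224 mmol/L
Ksp = 10^(−8.32) = 4.786×10^-9
Ω = [Ca²⁺][CO3²⁻]/Ksp = (0.894×10^-3)(4.224×10^-5) / 4.786×10^-9 = 7.89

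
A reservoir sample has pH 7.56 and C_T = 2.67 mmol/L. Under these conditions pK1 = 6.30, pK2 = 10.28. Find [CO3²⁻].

[CO3²⁻] = 4.81 μmol/L

α₂ = 1 / (1 + [H⁺]/K2 + [H⁺]²/(K1K2)) = 1 / (1 + 10^+2.72 + 10^+1.46)
   = 1 / (1 + 524.81 + 28.840) = 1/554.65 = 0.001803
[CO3²⁻] = α₂ × DIC = 0.001803 × 2.67 = 0.00481 mmol/L = 4.81 μmol/L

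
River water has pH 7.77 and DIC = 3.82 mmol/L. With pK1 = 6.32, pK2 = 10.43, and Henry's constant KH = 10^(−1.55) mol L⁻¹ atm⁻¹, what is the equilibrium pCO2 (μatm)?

pCO2 = 4630 μatm

α₀ = 1 / (1 + K1/[H⁺] + K1K2/[H⁺]²) = 1 / (1 + 10^+1.45 + 10^-1.21)
   = 1 / (1 + 28.184 + 0.061660) = 1/29.245 = 0.03419
[CO2*] = α₀ × DIC = 0.03419 × 3.82 = 0.1306 mmol/L
pCO2 = [CO2*]/KH = 1.306×10^-4 / 2.818×10^-2 = 4630 μatm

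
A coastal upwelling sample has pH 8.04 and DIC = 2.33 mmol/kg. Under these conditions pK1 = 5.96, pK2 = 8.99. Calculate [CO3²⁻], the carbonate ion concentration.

α₂ = 1 / (1 + [H⁺]/K2 + [H⁺]²/(K1K2)) = 1 / (1 + 10^+0.95 + 10^-1.13)
   = 1 / (1 + 8.9125 + 0.074131) = 1/9.9866 = 0.1001
[CO3²⁻] = α₂ × DIC = 0.1001 × 2.33 = 0.233 mmol/kg

[CO3²⁻] = 0.233 mmol/kg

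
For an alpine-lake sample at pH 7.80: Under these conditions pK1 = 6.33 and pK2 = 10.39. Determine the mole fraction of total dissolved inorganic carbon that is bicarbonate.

α₁ = 0.965

α₁ = 1 / (1 + [H⁺]/K1 + K2/[H⁺]) = 1 / (1 + 10^-1.47 + 10^-2.59)
   = 1 / (1 + 0.033884 + 0.0025704) = 1/1.0365 = 0.9648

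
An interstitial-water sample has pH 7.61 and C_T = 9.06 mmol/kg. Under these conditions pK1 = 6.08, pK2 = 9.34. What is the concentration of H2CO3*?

[CO2*] = 0.255 mmol/kg

α₀ = 1 / (1 + K1/[H⁺] + K1K2/[H⁺]²) = 1 / (1 + 10^+1.53 + 10^-0.20)
   = 1 / (1 + 33.884 + 0.63096) = 1/35.515 = 0.02816
[CO2*] = α₀ × DIC = 0.02816 × 9.06 = 0.255 mmol/kg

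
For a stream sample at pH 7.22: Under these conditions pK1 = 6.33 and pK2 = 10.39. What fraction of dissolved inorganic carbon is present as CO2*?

α₀ = 0.114

α₀ = 1 / (1 + K1/[H⁺] + K1K2/[H⁺]²) = 1 / (1 + 10^+0.89 + 10^-2.28)
   = 1 / (1 + 7.7625 + 0.0052481) = 1/8.7677 = 0.1141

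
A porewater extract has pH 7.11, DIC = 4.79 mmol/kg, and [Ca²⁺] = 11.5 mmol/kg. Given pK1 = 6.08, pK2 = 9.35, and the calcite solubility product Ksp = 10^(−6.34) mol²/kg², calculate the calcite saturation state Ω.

Ω = 0.631

α₂ = 1 / (1 + [H⁺]/K2 + [H⁺]²/(K1K2)) = 1 / (1 + 10^+2.24 + 10^+1.21)
   = 1 / (1 + 173.78 + 16.218) = 1/191.00 = 0.005236
[CO3²⁻] = α₂ × DIC = 0.005236 × 4.79 = 0.02508 mmol/kg
Ksp = 10^(−6.34) = 4.571×10^-7
Ω = [Ca²⁺][CO3²⁻]/Ksp = (11.5×10^-3)(2.508×10^-5) / 4.571×10^-7 = 0.631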